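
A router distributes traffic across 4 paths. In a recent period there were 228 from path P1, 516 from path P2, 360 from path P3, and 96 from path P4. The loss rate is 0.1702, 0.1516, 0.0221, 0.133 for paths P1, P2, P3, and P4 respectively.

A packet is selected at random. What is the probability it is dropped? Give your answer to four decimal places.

Total: 228 + 516 + 360 + 96 = 1200.
P(P1) = 228/1200 = 0.19. P(P2) = 516/1200 = 0.43. P(P3) = 360/1200 = 0.3. P(P4) = 96/1200 = 0.08.
P(L) = P(L|P1)·P(P1) + P(L|P2)·P(P2) + P(L|P3)·P(P3) + P(L|P4)·P(P4)
      = 0.1702·0.19 + 0.1516·0.43 + 0.0221·0.3 + 0.133·0.08
      = 0.032338 + 0.065188 + 0.00663 + 0.01064 = 0.114796

0.1148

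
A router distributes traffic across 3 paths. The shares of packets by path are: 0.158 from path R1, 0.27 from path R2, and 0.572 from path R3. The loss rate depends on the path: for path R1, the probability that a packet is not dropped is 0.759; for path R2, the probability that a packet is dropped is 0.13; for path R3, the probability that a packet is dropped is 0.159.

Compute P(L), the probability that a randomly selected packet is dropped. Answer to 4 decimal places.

P(L) ≈ 0.1641

P(L|R1) = 1 − 0.759 = 0.241.
Using total probability over the partition,
P(L) = P(L|R1)·P(R1) + P(L|R2)·P(R2) + P(L|R3)·P(R3)
      = 0.241·0.158 + 0.13·0.27 + 0.159·0.572
      = 0.038078 + 0.0351 + 0.090948 = 0.164126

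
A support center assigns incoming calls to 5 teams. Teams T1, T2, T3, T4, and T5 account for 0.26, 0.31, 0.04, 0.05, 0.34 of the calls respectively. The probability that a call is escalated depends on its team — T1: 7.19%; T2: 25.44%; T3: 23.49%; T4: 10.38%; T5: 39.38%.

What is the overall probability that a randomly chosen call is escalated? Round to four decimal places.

0.2460

P(E) = P(E|T1)·P(T1) + P(E|T2)·P(T2) + P(E|T3)·P(T3) + P(E|T4)·P(T4) + P(E|T5)·P(T5)
      = 0.0719·0.26 + 0.2544·0.31 + 0.2349·0.04 + 0.1038·0.05 + 0.3938·0.34
      = 0.018694 + 0.078864 + 0.009396 + 0.00519 + 0.133892 = 0.246036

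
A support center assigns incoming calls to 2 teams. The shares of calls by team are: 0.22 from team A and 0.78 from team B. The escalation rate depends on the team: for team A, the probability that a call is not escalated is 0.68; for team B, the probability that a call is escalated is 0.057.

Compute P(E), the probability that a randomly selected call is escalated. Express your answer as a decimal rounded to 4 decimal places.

0.1149

P(E|A) = 1 − 0.68 = 0.32.
P(E) = P(E|A)·P(A) + P(E|B)·P(B)
      = 0.32·0.22 + 0.057·0.78
      = 0.0704 + 0.04446 = 0.11486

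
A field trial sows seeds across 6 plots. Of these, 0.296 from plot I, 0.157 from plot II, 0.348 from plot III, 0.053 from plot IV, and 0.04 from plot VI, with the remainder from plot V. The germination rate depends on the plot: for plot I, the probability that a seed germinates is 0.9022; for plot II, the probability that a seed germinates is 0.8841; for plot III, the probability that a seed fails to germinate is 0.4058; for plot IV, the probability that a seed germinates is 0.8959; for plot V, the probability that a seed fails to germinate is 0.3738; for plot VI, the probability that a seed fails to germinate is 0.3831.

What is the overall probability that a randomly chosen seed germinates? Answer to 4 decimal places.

P(V) = 1 − (0.296 + 0.157 + 0.348 + 0.053 + 0.04) = 0.106.
P(G|III) = 1 − 0.4058 = 0.5942.
P(G|V) = 1 − 0.3738 = 0.6262.
P(G|VI) = 1 − 0.3831 = 0.6169.
P(G) = P(G|I)·P(I) + P(G|II)·P(II) + P(G|III)·P(III) + P(G|IV)·P(IV) + P(G|V)·P(V) + P(G|VI)·P(VI)
      = 0.9022·0.296 + 0.8841·0.157 + 0.5942·0.348 + 0.8959·0.053 + 0.6262·0.106 + 0.6169·0.04
      = 0.2670512 + 0.1388037 + 0.2067816 + 0.0474827 + 0.0663772 + 0.024676 = 0.7511724

P(G) ≈ 0.7512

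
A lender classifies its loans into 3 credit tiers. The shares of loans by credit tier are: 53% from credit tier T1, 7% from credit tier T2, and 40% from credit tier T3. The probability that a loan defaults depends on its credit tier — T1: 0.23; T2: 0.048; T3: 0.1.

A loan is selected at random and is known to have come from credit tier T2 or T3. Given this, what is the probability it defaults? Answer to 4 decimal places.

Let S = {T2, T3}.
P(S) = 0.07 + 0.4 = 0.47.
P(D ∩ S) = 0.048·0.07 + 0.1·0.4 = 0.00336 + 0.04 = 0.04336.
P(D | S) = 0.04336 / 0.47 = 0.092255…

P(D|S) ≈ 0.0923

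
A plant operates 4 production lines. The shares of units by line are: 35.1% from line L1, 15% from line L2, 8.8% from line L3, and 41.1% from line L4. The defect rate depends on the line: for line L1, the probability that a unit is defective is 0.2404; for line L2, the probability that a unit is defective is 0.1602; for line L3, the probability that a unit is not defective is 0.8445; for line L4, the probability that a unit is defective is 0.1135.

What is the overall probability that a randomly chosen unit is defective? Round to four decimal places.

P(D|L3) = 1 − 0.8445 = 0.1555.
By the law of total probability,
P(D) = P(D|L1)·P(L1) + P(D|L2)·P(L2) + P(D|L3)·P(L3) + P(D|L4)·P(L4)
      = 0.2404·0.351 + 0.1602·0.15 + 0.1555·0.088 + 0.1135·0.411
      = 0.0843804 + 0.02403 + 0.013684 + 0.0466485 = 0.1687429

P(D) ≈ 0.1687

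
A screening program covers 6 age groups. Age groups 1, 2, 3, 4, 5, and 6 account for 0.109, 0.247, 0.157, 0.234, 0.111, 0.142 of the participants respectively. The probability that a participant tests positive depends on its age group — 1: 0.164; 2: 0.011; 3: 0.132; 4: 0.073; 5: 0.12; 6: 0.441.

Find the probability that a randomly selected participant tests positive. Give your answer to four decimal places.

0.1343

P(T) = P(T|1)·P(1) + P(T|2)·P(2) + P(T|3)·P(3) + P(T|4)·P(4) + P(T|5)·P(5) + P(T|6)·P(6)
      = 0.164·0.109 + 0.011·0.247 + 0.132·0.157 + 0.073·0.234 + 0.12·0.111 + 0.441·0.142
      = 0.017876 + 0.002717 + 0.020724 + 0.017082 + 0.01332 + 0.062622 = 0.134341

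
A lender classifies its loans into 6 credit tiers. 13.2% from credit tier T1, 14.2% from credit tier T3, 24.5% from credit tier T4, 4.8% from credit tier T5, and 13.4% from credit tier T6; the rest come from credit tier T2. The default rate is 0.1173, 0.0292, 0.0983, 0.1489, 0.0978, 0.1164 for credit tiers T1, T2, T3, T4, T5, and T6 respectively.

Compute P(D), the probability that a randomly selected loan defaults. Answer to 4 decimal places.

P(D) ≈ 0.0949

P(T2) = 1 − (0.132 + 0.142 + 0.245 + 0.048 + 0.134) = 0.299.
Summing over the partition,
P(D) = P(D|T1)·P(T1) + P(D|T2)·P(T2) + P(D|T3)·P(T3) + P(D|T4)·P(T4) + P(D|T5)·P(T5) + P(D|T6)·P(T6)
      = 0.1173·0.132 + 0.0292·0.299 + 0.0983·0.142 + 0.1489·0.245 + 0.0978·0.048 + 0.1164·0.134
      = 0.0154836 + 0.0087308 + 0.0139586 + 0.0364805 + 0.0046944 + 0.0155976 = 0.0949455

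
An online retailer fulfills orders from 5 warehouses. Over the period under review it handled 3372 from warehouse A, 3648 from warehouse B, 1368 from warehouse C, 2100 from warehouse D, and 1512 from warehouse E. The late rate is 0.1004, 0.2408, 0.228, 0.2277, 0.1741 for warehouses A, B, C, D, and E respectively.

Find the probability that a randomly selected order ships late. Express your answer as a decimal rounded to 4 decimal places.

Total: 3372 + 3648 + 1368 + 2100 + 1512 = 12000.
P(A) = 3372/12000 = 0.281. P(B) = 3648/12000 = 0.304. P(C) = 1368/12000 = 0.114. P(D) = 2100/12000 = 0.175. P(E) = 1512/12000 = 0.126.
P(L) = P(L|A)·P(A) + P(L|B)·P(B) + P(L|C)·P(C) + P(L|D)·P(D) + P(L|E)·P(E)
      = 0.1004·0.281 + 0.2408·0.304 + 0.228·0.114 + 0.2277·0.175 + 0.1741·0.126
      = 0.0282124 + 0.0732032 + 0.025992 + 0.0398475 + 0.0219366 = 0.1891917

P(L) ≈ 0.1892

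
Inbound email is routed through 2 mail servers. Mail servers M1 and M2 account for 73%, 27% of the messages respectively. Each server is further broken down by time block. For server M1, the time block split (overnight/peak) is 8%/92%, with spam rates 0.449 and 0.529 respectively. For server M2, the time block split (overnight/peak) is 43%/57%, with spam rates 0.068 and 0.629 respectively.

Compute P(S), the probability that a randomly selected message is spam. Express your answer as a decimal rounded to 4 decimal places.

0.4862

P(S|M1) = 0.08·0.449 + 0.92·0.529 = 0.03592 + 0.48668 = 0.5226
P(S|M2) = 0.43·0.068 + 0.57·0.629 = 0.02924 + 0.35853 = 0.38777
Then overall,
P(S) = 0.73·0.5226 + 0.27·0.38777
      = 0.381498 + 0.1046979 = 0.4861959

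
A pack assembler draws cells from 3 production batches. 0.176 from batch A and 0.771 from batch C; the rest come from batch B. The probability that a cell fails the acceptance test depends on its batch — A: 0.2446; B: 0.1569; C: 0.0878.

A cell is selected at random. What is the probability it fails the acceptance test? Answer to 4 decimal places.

0.1191

P(B) = 1 − (0.176 + 0.771) = 0.053.
P(F) = P(F|A)·P(A) + P(F|B)·P(B) + P(F|C)·P(C)
      = 0.2446·0.176 + 0.1569·0.053 + 0.0878·0.771
      = 0.0430496 + 0.0083157 + 0.0676938 = 0.1190591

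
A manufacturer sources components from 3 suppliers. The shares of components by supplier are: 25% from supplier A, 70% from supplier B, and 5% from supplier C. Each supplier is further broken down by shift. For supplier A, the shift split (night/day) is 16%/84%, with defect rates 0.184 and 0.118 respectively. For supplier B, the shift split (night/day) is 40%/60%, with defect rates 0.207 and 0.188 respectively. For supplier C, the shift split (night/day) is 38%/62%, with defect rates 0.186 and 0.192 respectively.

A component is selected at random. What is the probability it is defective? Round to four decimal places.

P(D|A) = 0.16·0.184 + 0.84·0.118 = 0.02944 + 0.09912 = 0.12856
P(D|B) = 0.4·0.207 + 0.6·0.188 = 0.0828 + 0.1128 = 0.1956
P(D|C) = 0.38·0.186 + 0.62·0.192 = 0.07068 + 0.11904 = 0.18972
Then overall,
P(D) = 0.25·0.12856 + 0.7·0.1956 + 0.05·0.18972
      = 0.03214 + 0.13692 + 0.009486 = 0.178546

P(D) ≈ 0.1785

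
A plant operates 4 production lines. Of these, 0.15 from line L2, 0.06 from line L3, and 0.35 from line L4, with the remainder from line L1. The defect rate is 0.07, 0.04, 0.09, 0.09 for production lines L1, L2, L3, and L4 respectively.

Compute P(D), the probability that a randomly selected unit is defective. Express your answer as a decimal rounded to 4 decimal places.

0.0737

P(L1) = 1 − (0.15 + 0.06 + 0.35) = 0.44.
Using total probability over the partition,
P(D) = P(D|L1)·P(L1) + P(D|L2)·P(L2) + P(D|L3)·P(L3) + P(D|L4)·P(L4)
      = 0.07·0.44 + 0.04·0.15 + 0.09·0.06 + 0.09·0.35
      = 0.0308 + 0.006 + 0.0054 + 0.0315 = 0.0737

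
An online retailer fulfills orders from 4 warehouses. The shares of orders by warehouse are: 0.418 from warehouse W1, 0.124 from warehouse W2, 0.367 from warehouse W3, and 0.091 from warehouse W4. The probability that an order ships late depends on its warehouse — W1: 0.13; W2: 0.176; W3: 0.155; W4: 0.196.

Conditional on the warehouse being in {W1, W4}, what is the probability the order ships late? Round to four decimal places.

Let S = {W1, W4}.
P(S) = 0.418 + 0.091 = 0.509.
P(L ∩ S) = 0.13·0.418 + 0.196·0.091 = 0.05434 + 0.017836 = 0.072176.
P(L | S) = 0.072176 / 0.509 = 0.141800…

P(L|S) ≈ 0.1418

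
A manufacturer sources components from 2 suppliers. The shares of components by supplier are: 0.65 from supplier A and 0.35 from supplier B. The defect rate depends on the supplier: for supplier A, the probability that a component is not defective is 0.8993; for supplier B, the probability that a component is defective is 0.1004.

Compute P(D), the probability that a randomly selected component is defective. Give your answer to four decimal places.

P(D|A) = 1 − 0.8993 = 0.1007.
P(D) = P(D|A)·P(A) + P(D|B)·P(B)
      = 0.1007·0.65 + 0.1004·0.35
      = 0.065455 + 0.03514 = 0.100595

P(D) ≈ 0.1006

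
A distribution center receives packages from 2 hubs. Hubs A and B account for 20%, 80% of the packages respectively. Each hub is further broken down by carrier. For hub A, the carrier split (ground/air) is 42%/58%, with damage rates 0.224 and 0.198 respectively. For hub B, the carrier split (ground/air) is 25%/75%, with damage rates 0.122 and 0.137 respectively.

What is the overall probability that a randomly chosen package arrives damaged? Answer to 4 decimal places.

P(D) ≈ 0.1484

P(D|A) = 0.42·0.224 + 0.58·0.198 = 0.09408 + 0.11484 = 0.20892
P(D|B) = 0.25·0.122 + 0.75·0.137 = 0.0305 + 0.10275 = 0.13325
Then overall,
P(D) = 0.2·0.20892 + 0.8·0.13325
      = 0.041784 + 0.1066 = 0.148384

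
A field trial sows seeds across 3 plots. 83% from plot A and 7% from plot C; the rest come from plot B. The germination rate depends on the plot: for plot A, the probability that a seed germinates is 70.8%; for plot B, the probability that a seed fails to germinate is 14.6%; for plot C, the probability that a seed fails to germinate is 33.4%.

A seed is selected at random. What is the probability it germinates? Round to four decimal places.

0.7197

P(B) = 1 − (0.83 + 0.07) = 0.1.
P(G|B) = 1 − 0.146 = 0.854.
P(G|C) = 1 − 0.334 = 0.666.
P(G) = P(G|A)·P(A) + P(G|B)·P(B) + P(G|C)·P(C)
      = 0.708·0.83 + 0.854·0.1 + 0.666·0.07
      = 0.58764 + 0.0854 + 0.04662 = 0.71966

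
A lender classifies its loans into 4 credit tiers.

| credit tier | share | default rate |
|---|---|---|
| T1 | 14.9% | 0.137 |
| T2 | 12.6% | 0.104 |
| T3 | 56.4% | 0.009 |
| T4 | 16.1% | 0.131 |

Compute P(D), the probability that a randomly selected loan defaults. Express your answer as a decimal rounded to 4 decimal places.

P(D) ≈ 0.0597

By the law of total probability,
P(D) = P(D|T1)·P(T1) + P(D|T2)·P(T2) + P(D|T3)·P(T3) + P(D|T4)·P(T4)
      = 0.137·0.149 + 0.104·0.126 + 0.009·0.564 + 0.131·0.161
      = 0.020413 + 0.013104 + 0.005076 + 0.021091 = 0.059684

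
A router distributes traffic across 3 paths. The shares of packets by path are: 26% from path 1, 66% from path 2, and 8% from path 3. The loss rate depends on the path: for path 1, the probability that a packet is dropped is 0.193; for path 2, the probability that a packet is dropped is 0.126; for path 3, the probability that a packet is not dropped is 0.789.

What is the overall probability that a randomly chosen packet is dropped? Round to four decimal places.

0.1502

P(L|3) = 1 − 0.789 = 0.211.
By the law of total probability,
P(L) = P(L|1)·P(1) + P(L|2)·P(2) + P(L|3)·P(3)
      = 0.193·0.26 + 0.126·0.66 + 0.211·0.08
      = 0.05018 + 0.08316 + 0.01688 = 0.15022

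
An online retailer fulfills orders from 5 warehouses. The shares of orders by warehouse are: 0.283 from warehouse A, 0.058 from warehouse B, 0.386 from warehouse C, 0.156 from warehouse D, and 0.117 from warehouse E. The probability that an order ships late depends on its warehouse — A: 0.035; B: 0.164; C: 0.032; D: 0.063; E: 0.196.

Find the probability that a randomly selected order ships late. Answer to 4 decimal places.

0.0645

Using total probability over the partition,
P(L) = P(L|A)·P(A) + P(L|B)·P(B) + P(L|C)·P(C) + P(L|D)·P(D) + P(L|E)·P(E)
      = 0.035·0.283 + 0.164·0.058 + 0.032·0.386 + 0.063·0.156 + 0.196·0.117
      = 0.009905 + 0.009512 + 0.012352 + 0.009828 + 0.022932 = 0.064529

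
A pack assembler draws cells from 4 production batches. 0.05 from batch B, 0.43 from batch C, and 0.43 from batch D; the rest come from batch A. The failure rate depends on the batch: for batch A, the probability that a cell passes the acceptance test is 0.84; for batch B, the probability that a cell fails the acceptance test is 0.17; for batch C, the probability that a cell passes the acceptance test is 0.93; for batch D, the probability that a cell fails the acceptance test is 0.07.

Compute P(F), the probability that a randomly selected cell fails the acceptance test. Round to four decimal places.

P(F) ≈ 0.0831

P(A) = 1 − (0.05 + 0.43 + 0.43) = 0.09.
P(F|A) = 1 − 0.84 = 0.16.
P(F|C) = 1 − 0.93 = 0.07.
P(F) = P(F|A)·P(A) + P(F|B)·P(B) + P(F|C)·P(C) + P(F|D)·P(D)
      = 0.16·0.09 + 0.17·0.05 + 0.07·0.43 + 0.07·0.43
      = 0.0144 + 0.0085 + 0.0301 + 0.0301 = 0.0831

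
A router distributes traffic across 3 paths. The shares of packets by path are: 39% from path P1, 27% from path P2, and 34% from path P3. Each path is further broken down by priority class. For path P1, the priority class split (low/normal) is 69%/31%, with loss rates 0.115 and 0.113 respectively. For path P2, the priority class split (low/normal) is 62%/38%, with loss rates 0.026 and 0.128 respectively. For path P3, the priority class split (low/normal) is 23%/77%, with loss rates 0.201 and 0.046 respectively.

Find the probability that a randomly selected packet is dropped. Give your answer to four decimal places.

P(L|P1) = 0.69·0.115 + 0.31·0.113 = 0.07935 + 0.03503 = 0.11438
P(L|P2) = 0.62·0.026 + 0.38·0.128 = 0.01612 + 0.04864 = 0.06476
P(L|P3) = 0.23·0.201 + 0.77·0.046 = 0.04623 + 0.03542 = 0.08165
By total probability over the outer partition,
P(L) = 0.39·0.11438 + 0.27·0.06476 + 0.34·0.08165
      = 0.0446082 + 0.0174852 + 0.027761 = 0.0898544

P(L) ≈ 0.0899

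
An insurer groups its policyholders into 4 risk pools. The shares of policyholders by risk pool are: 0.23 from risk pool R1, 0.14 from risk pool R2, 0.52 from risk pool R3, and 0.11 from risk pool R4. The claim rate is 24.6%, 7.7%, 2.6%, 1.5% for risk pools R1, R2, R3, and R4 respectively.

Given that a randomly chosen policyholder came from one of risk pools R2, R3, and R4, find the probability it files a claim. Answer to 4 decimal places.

0.0337

Let S = {R2, R3, R4}.
P(S) = 0.14 + 0.52 + 0.11 = 0.77.
P(C ∩ S) = 0.077·0.14 + 0.026·0.52 + 0.015·0.11 = 0.01078 + 0.01352 + 0.00165 = 0.02595.
P(C | S) = 0.02595 / 0.77 = 0.033701…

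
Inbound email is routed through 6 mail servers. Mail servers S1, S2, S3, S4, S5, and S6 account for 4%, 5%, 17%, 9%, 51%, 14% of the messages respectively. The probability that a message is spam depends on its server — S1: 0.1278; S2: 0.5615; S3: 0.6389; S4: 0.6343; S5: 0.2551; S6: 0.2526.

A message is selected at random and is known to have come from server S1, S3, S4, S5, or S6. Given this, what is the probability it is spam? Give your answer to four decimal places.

Let J = {S1, S3, S4, S5, S6}.
P(J) = 0.04 + 0.17 + 0.09 + 0.51 + 0.14 = 0.95.
P(S ∩ J) = 0.1278·0.04 + 0.6389·0.17 + 0.6343·0.09 + 0.2551·0.51 + 0.2526·0.14 = 0.005112 + 0.108613 + 0.057087 + 0.130101 + 0.035364 = 0.336277.
P(S | J) = 0.336277 / 0.95 = 0.353976…

P(S|J) ≈ 0.3540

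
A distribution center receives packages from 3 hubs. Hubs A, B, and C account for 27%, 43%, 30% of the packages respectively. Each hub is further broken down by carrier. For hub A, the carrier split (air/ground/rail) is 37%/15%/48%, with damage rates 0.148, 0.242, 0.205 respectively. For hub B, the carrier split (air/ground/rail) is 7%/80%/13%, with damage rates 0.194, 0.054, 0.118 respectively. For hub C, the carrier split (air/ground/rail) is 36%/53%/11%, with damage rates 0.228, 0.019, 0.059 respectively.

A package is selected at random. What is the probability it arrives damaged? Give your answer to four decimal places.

P(D|A) = 0.37·0.148 + 0.15·0.242 + 0.48·0.205 = 0.05476 + 0.0363 + 0.0984 = 0.18946
P(D|B) = 0.07·0.194 + 0.8·0.054 + 0.13·0.118 = 0.01358 + 0.0432 + 0.01534 = 0.07212
P(D|C) = 0.36·0.228 + 0.53·0.019 + 0.11·0.059 = 0.08208 + 0.01007 + 0.00649 = 0.09864
Then overall,
P(D) = 0.27·0.18946 + 0.43·0.07212 + 0.3·0.09864
      = 0.0511542 + 0.0310116 + 0.029592 = 0.1117578

P(D) ≈ 0.1118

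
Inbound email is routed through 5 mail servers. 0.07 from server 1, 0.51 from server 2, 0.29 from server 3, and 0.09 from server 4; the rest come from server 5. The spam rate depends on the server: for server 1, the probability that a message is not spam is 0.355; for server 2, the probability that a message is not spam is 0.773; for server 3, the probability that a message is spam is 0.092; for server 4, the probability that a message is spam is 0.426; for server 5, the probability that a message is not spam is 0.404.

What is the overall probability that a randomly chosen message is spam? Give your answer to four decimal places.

P(5) = 1 − (0.07 + 0.51 + 0.29 + 0.09) = 0.04.
P(S|1) = 1 − 0.355 = 0.645.
P(S|2) = 1 − 0.773 = 0.227.
P(S|5) = 1 − 0.404 = 0.596.
P(S) = P(S|1)·P(1) + P(S|2)·P(2) + P(S|3)·P(3) + P(S|4)·P(4) + P(S|5)·P(5)
      = 0.645·0.07 + 0.227·0.51 + 0.092·0.29 + 0.426·0.09 + 0.596·0.04
      = 0.04515 + 0.11577 + 0.02668 + 0.03834 + 0.02384 = 0.24978

0.2498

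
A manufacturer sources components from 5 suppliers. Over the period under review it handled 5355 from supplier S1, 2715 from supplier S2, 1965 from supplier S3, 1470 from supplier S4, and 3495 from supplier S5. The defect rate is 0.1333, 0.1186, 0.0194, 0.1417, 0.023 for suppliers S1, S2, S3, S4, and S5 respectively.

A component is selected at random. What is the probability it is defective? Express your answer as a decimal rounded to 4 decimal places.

P(D) ≈ 0.0908

Total: 5355 + 2715 + 1965 + 1470 + 3495 = 15000.
P(S1) = 5355/15000 = 0.357. P(S2) = 2715/15000 = 0.181. P(S3) = 1965/15000 = 0.131. P(S4) = 1470/15000 = 0.098. P(S5) = 3495/15000 = 0.233.
P(D) = P(D|S1)·P(S1) + P(D|S2)·P(S2) + P(D|S3)·P(S3) + P(D|S4)·P(S4) + P(D|S5)·P(S5)
      = 0.1333·0.357 + 0.1186·0.181 + 0.0194·0.131 + 0.1417·0.098 + 0.023·0.233
      = 0.0475881 + 0.0214666 + 0.0025414 + 0.0138866 + 0.005359 = 0.0908417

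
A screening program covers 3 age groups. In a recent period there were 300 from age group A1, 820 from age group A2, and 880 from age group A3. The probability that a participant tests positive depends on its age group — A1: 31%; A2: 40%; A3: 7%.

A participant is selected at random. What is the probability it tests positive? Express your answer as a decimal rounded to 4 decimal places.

P(T) ≈ 0.2413

Total: 300 + 820 + 880 = 2000.
P(A1) = 300/2000 = 0.15. P(A2) = 820/2000 = 0.41. P(A3) = 880/2000 = 0.44.
By the law of total probability,
P(T) = P(T|A1)·P(A1) + P(T|A2)·P(A2) + P(T|A3)·P(A3)
      = 0.31·0.15 + 0.4·0.41 + 0.07·0.44
      = 0.0465 + 0.164 + 0.0308 = 0.2413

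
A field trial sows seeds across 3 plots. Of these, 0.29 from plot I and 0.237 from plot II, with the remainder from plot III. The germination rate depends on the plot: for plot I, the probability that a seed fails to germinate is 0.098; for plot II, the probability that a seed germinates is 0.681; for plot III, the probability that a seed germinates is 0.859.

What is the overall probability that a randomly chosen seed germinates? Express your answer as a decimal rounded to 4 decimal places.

P(III) = 1 − (0.29 + 0.237) = 0.473.
P(G|I) = 1 − 0.098 = 0.902.
By the law of total probability,
P(G) = P(G|I)·P(I) + P(G|II)·P(II) + P(G|III)·P(III)
      = 0.902·0.29 + 0.681·0.237 + 0.859·0.473
      = 0.26158 + 0.161397 + 0.406307 = 0.829284

P(G) ≈ 0.8293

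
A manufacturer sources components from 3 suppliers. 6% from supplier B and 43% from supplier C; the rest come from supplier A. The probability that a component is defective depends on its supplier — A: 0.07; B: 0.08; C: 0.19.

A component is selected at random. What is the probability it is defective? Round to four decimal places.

P(A) = 1 − (0.06 + 0.43) = 0.51.
P(D) = P(D|A)·P(A) + P(D|B)·P(B) + P(D|C)·P(C)
      = 0.07·0.51 + 0.08·0.06 + 0.19·0.43
      = 0.0357 + 0.0048 + 0.0817 = 0.1222

0.1222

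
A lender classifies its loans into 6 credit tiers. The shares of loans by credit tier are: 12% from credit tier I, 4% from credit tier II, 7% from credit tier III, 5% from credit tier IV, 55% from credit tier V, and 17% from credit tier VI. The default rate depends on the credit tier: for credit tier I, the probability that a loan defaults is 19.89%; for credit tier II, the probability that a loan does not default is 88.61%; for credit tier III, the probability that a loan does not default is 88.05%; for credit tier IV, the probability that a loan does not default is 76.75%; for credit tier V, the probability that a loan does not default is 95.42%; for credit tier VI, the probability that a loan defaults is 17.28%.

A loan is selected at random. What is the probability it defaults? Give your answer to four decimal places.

P(D|II) = 1 − 0.8861 = 0.1139.
P(D|III) = 1 − 0.8805 = 0.1195.
P(D|IV) = 1 − 0.7675 = 0.2325.
P(D|V) = 1 − 0.9542 = 0.0458.
By the law of total probability,
P(D) = P(D|I)·P(I) + P(D|II)·P(II) + P(D|III)·P(III) + P(D|IV)·P(IV) + P(D|V)·P(V) + P(D|VI)·P(VI)
      = 0.1989·0.12 + 0.1139·0.04 + 0.1195·0.07 + 0.2325·0.05 + 0.0458·0.55 + 0.1728·0.17
      = 0.023868 + 0.004556 + 0.008365 + 0.011625 + 0.02519 + 0.029376 = 0.10298

P(D) ≈ 0.1030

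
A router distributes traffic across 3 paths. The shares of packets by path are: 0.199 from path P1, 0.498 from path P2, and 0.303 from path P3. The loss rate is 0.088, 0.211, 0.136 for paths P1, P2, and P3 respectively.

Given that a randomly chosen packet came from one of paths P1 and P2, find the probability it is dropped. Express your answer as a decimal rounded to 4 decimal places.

Let S = {P1, P2}.
P(S) = 0.199 + 0.498 = 0.697.
P(L ∩ S) = 0.088·0.199 + 0.211·0.498 = 0.017512 + 0.105078 = 0.12259.
P(L | S) = 0.12259 / 0.697 = 0.175882…

0.1759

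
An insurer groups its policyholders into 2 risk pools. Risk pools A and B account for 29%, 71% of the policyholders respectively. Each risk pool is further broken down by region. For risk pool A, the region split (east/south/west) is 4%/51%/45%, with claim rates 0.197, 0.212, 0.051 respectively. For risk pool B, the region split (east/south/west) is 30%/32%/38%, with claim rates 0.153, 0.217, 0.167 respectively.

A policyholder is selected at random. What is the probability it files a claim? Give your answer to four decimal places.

P(C|A) = 0.04·0.197 + 0.51·0.212 + 0.45·0.051 = 0.00788 + 0.10812 + 0.02295 = 0.13895
P(C|B) = 0.3·0.153 + 0.32·0.217 + 0.38·0.167 = 0.0459 + 0.06944 + 0.06346 = 0.1788
Then overall,
P(C) = 0.29·0.13895 + 0.71·0.1788
      = 0.0402955 + 0.126948 = 0.1672435

0.1672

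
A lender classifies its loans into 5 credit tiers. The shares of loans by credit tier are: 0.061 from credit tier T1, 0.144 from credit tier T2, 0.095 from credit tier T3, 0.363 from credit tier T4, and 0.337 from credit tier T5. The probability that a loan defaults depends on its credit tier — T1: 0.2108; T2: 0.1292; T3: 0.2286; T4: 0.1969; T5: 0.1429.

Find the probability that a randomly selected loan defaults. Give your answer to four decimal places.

P(D) ≈ 0.1728

P(D) = P(D|T1)·P(T1) + P(D|T2)·P(T2) + P(D|T3)·P(T3) + P(D|T4)·P(T4) + P(D|T5)·P(T5)
      = 0.2108·0.061 + 0.1292·0.144 + 0.2286·0.095 + 0.1969·0.363 + 0.1429·0.337
      = 0.0128588 + 0.0186048 + 0.021717 + 0.0714747 + 0.0481573 = 0.1728126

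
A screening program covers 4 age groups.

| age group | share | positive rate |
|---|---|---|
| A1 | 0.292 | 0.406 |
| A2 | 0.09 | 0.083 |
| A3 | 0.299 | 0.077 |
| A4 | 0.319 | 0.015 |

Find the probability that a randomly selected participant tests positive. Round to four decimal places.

0.1538

P(T) = P(T|A1)·P(A1) + P(T|A2)·P(A2) + P(T|A3)·P(A3) + P(T|A4)·P(A4)
      = 0.406·0.292 + 0.083·0.09 + 0.077·0.299 + 0.015·0.319
      = 0.118552 + 0.00747 + 0.023023 + 0.004785 = 0.15383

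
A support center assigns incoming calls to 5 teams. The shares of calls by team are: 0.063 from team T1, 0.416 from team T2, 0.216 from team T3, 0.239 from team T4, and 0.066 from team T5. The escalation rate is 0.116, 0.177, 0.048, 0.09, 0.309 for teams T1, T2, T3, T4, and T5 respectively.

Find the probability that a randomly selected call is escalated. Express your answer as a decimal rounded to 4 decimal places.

P(E) = P(E|T1)·P(T1) + P(E|T2)·P(T2) + P(E|T3)·P(T3) + P(E|T4)·P(T4) + P(E|T5)·P(T5)
      = 0.116·0.063 + 0.177·0.416 + 0.048·0.216 + 0.09·0.239 + 0.309·0.066
      = 0.007308 + 0.073632 + 0.010368 + 0.02151 + 0.020394 = 0.133212

P(E) ≈ 0.1332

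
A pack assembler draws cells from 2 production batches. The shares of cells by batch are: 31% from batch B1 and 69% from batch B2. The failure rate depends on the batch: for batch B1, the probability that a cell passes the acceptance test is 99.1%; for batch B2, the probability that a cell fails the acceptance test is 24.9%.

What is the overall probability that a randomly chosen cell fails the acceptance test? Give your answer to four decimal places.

P(F|B1) = 1 − 0.991 = 0.009.
P(F) = P(F|B1)·P(B1) + P(F|B2)·P(B2)
      = 0.009·0.31 + 0.249·0.69
      = 0.00279 + 0.17181 = 0.1746

P(F) ≈ 0.1746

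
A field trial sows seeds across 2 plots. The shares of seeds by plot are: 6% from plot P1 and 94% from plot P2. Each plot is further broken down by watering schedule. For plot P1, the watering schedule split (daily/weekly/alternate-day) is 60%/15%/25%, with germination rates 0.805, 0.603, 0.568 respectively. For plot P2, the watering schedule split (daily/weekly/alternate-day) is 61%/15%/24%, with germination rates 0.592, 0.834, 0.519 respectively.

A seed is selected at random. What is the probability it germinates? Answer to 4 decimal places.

P(G|P1) = 0.6·0.805 + 0.15·0.603 + 0.25·0.568 = 0.483 + 0.09045 + 0.142 = 0.71545
P(G|P2) = 0.61·0.592 + 0.15·0.834 + 0.24·0.519 = 0.36112 + 0.1251 + 0.12456 = 0.61078
Then overall,
P(G) = 0.06·0.71545 + 0.94·0.61078
      = 0.042927 + 0.5741332 = 0.6170602

0.6171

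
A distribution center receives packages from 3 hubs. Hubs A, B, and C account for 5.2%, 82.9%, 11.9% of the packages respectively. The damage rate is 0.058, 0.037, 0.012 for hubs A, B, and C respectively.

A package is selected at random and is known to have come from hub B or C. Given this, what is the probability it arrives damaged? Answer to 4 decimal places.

P(D|S) ≈ 0.0339

Let S = {B, C}.
P(S) = 0.829 + 0.119 = 0.948.
P(D ∩ S) = 0.037·0.829 + 0.012·0.119 = 0.030673 + 0.001428 = 0.032101.
P(D | S) = 0.032101 / 0.948 = 0.033862…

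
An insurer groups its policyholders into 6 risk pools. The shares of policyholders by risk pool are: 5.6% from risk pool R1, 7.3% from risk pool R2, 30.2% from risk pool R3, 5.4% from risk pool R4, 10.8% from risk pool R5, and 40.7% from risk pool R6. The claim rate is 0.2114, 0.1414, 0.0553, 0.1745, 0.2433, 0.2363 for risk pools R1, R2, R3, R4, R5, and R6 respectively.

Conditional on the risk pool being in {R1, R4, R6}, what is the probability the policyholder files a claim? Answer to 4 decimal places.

0.2271

Let S = {R1, R4, R6}.
P(S) = 0.056 + 0.054 + 0.407 = 0.517.
P(C ∩ S) = 0.2114·0.056 + 0.1745·0.054 + 0.2363·0.407 = 0.0118384 + 0.009423 + 0.0961741 = 0.1174355.
P(C | S) = 0.1174355 / 0.517 = 0.227148…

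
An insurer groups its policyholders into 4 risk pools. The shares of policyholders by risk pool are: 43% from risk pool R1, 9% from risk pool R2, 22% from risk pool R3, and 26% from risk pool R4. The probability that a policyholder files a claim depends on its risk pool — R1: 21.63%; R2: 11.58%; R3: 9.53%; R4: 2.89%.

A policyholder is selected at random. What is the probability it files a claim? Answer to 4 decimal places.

P(C) ≈ 0.1319

Using total probability over the partition,
P(C) = P(C|R1)·P(R1) + P(C|R2)·P(R2) + P(C|R3)·P(R3) + P(C|R4)·P(R4)
      = 0.2163·0.43 + 0.1158·0.09 + 0.0953·0.22 + 0.0289·0.26
      = 0.093009 + 0.010422 + 0.020966 + 0.007514 = 0.131911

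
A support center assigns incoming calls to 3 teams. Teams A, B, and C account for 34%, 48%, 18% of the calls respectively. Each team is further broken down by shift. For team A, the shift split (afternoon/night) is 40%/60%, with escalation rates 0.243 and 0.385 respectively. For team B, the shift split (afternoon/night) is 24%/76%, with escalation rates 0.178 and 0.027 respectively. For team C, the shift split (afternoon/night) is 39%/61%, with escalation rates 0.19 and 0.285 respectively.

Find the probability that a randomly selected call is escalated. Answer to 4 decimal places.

P(E) ≈ 0.1866

P(E|A) = 0.4·0.243 + 0.6·0.385 = 0.0972 + 0.231 = 0.3282
P(E|B) = 0.24·0.178 + 0.76·0.027 = 0.04272 + 0.02052 = 0.06324
P(E|C) = 0.39·0.19 + 0.61·0.285 = 0.0741 + 0.17385 = 0.24795
Then overall,
P(E) = 0.34·0.3282 + 0.48·0.06324 + 0.18·0.24795
      = 0.111588 + 0.0303552 + 0.044631 = 0.1865742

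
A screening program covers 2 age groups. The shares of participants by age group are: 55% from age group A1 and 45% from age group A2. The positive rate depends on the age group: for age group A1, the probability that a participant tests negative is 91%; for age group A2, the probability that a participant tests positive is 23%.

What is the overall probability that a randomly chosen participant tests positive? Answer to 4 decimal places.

P(T|A1) = 1 − 0.91 = 0.09.
P(T) = P(T|A1)·P(A1) + P(T|A2)·P(A2)
      = 0.09·0.55 + 0.23·0.45
      = 0.0495 + 0.1035 = 0.153

0.1530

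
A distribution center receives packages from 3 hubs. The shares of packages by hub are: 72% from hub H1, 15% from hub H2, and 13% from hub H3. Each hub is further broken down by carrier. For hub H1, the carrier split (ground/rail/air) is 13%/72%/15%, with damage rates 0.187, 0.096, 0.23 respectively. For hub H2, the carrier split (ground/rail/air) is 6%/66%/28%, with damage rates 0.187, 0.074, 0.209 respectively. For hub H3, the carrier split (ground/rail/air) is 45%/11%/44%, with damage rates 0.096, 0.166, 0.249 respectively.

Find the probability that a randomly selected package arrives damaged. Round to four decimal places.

P(D) ≈ 0.1321

P(D|H1) = 0.13·0.187 + 0.72·0.096 + 0.15·0.23 = 0.02431 + 0.06912 + 0.0345 = 0.12793
P(D|H2) = 0.06·0.187 + 0.66·0.074 + 0.28·0.209 = 0.01122 + 0.04884 + 0.05852 = 0.11858
P(D|H3) = 0.45·0.096 + 0.11·0.166 + 0.44·0.249 = 0.0432 + 0.01826 + 0.10956 = 0.17102
By total probability over the outer partition,
P(D) = 0.72·0.12793 + 0.15·0.11858 + 0.13·0.17102
      = 0.0921096 + 0.017787 + 0.0222326 = 0.1321292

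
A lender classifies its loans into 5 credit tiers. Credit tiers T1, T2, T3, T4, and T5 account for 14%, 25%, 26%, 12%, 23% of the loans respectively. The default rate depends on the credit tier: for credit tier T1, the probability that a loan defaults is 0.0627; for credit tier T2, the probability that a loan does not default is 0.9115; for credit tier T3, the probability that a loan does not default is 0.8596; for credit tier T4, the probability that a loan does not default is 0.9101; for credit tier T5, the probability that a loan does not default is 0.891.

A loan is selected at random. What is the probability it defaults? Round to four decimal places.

P(D|T2) = 1 − 0.9115 = 0.0885.
P(D|T3) = 1 − 0.8596 = 0.1404.
P(D|T4) = 1 − 0.9101 = 0.0899.
P(D|T5) = 1 − 0.891 = 0.109.
By the law of total probability,
P(D) = P(D|T1)·P(T1) + P(D|T2)·P(T2) + P(D|T3)·P(T3) + P(D|T4)·P(T4) + P(D|T5)·P(T5)
      = 0.0627·0.14 + 0.0885·0.25 + 0.1404·0.26 + 0.0899·0.12 + 0.109·0.23
      = 0.008778 + 0.022125 + 0.036504 + 0.010788 + 0.02507 = 0.103265

0.1033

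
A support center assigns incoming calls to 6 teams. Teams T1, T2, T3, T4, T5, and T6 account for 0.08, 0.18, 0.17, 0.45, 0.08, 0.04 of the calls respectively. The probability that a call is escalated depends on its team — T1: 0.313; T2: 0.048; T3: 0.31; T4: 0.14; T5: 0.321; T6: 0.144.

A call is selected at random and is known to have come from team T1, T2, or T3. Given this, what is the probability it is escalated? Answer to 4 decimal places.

Let S = {T1, T2, T3}.
P(S) = 0.08 + 0.18 + 0.17 = 0.43.
P(E ∩ S) = 0.313·0.08 + 0.048·0.18 + 0.31·0.17 = 0.02504 + 0.00864 + 0.0527 = 0.08638.
P(E | S) = 0.08638 / 0.43 = 0.200884…

0.2009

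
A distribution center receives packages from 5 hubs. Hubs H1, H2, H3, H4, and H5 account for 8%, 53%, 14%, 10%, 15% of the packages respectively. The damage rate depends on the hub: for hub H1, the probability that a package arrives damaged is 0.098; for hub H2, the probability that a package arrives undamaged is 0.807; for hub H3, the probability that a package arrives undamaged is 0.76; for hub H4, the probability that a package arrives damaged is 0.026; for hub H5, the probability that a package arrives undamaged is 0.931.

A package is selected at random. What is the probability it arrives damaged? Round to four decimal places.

P(D) ≈ 0.1567

P(D|H2) = 1 − 0.807 = 0.193.
P(D|H3) = 1 − 0.76 = 0.24.
P(D|H5) = 1 − 0.931 = 0.069.
P(D) = P(D|H1)·P(H1) + P(D|H2)·P(H2) + P(D|H3)·P(H3) + P(D|H4)·P(H4) + P(D|H5)·P(H5)
      = 0.098·0.08 + 0.193·0.53 + 0.24·0.14 + 0.026·0.1 + 0.069·0.15
      = 0.00784 + 0.10229 + 0.0336 + 0.0026 + 0.01035 = 0.15668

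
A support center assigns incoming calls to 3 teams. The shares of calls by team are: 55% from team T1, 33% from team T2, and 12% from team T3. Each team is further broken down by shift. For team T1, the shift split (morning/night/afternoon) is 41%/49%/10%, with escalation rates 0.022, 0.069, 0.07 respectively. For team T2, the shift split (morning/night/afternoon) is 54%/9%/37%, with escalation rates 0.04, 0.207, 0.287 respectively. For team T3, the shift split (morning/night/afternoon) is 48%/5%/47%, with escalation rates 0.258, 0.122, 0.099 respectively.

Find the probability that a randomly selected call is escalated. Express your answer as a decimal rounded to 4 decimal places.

0.0969

P(E|T1) = 0.41·0.022 + 0.49·0.069 + 0.1·0.07 = 0.00902 + 0.03381 + 0.007 = 0.04983
P(E|T2) = 0.54·0.04 + 0.09·0.207 + 0.37·0.287 = 0.0216 + 0.01863 + 0.10619 = 0.14642
P(E|T3) = 0.48·0.258 + 0.05·0.122 + 0.47·0.099 = 0.12384 + 0.0061 + 0.04653 = 0.17647
By total probability over the outer partition,
P(E) = 0.55·0.04983 + 0.33·0.14642 + 0.12·0.17647
      = 0.0274065 + 0.0483186 + 0.0211764 = 0.0969015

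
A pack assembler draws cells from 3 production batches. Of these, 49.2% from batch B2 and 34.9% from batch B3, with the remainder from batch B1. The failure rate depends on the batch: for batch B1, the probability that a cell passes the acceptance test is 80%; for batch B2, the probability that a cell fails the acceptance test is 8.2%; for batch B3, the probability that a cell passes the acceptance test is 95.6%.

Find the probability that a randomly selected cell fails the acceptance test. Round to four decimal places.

0.0875

P(B1) = 1 − (0.492 + 0.349) = 0.159.
P(F|B1) = 1 − 0.8 = 0.2.
P(F|B3) = 1 − 0.956 = 0.044.
By the law of total probability,
P(F) = P(F|B1)·P(B1) + P(F|B2)·P(B2) + P(F|B3)·P(B3)
      = 0.2·0.159 + 0.082·0.492 + 0.044·0.349
      = 0.0318 + 0.040344 + 0.015356 = 0.0875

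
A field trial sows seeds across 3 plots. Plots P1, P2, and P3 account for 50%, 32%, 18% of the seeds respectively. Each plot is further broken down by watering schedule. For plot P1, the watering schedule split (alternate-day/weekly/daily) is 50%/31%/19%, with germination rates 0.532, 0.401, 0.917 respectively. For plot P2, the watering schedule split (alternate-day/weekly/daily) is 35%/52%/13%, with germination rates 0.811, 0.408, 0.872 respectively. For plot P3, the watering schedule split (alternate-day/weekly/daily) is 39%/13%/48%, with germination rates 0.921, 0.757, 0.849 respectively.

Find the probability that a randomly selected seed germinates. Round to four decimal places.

P(G) ≈ 0.6330

P(G|P1) = 0.5·0.532 + 0.31·0.401 + 0.19·0.917 = 0.266 + 0.12431 + 0.17423 = 0.56454
P(G|P2) = 0.35·0.811 + 0.52·0.408 + 0.13·0.872 = 0.28385 + 0.21216 + 0.11336 = 0.60937
P(G|P3) = 0.39·0.921 + 0.13·0.757 + 0.48·0.849 = 0.35919 + 0.09841 + 0.40752 = 0.86512
By total probability over the outer partition,
P(G) = 0.5·0.56454 + 0.32·0.60937 + 0.18·0.86512
      = 0.28227 + 0.1949984 + 0.1557216 = 0.63299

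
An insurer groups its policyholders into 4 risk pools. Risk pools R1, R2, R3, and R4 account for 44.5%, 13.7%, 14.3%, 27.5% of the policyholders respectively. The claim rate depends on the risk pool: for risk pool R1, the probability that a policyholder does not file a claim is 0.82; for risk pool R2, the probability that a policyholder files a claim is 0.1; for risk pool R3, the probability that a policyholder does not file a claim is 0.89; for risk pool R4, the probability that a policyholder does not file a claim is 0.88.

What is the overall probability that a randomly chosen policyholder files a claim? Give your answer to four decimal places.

P(C|R1) = 1 − 0.82 = 0.18.
P(C|R3) = 1 − 0.89 = 0.11.
P(C|R4) = 1 − 0.88 = 0.12.
By the law of total probability,
P(C) = P(C|R1)·P(R1) + P(C|R2)·P(R2) + P(C|R3)·P(R3) + P(C|R4)·P(R4)
      = 0.18·0.445 + 0.1·0.137 + 0.11·0.143 + 0.12·0.275
      = 0.0801 + 0.0137 + 0.01573 + 0.033 = 0.14253

P(C) ≈ 0.1425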